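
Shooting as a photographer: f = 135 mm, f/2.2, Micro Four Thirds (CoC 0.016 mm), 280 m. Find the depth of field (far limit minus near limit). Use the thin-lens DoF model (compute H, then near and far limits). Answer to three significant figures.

Hyperfocal distance H = f²/(N·c) + f = 135²/(2.2 × 0.016) + 135 = 18225/0.0352 + 135 ≈ 517890.7 mm ≈ 517.9 m.
Near limit Dn = s·(H − f)/(H + s − 2f) = 280000 × (517890.7 − 135) / (517890.7 + 280000 − 2 × 135) = 280000 × 517755.7 / 797620.7 ≈ 181755 mm.
Far limit Df = s·(H − f)/(H − s) = 280000 × (517890.7 − 135) / (517890.7 − 280000) = 280000 × 517755.7 / 237890.7 ≈ 609404 mm.
Depth of field = Df − Dn = 609404 − 181755 ≈ 427649 mm ≈ 428 m.

428 m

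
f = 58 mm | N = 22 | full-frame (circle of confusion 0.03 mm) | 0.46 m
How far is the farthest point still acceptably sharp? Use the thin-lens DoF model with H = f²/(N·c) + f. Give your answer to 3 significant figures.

Hyperfocal distance H = f²/(N·c) + f = 58²/(22 × 0.03) + 58 = 3364/0.66 + 58 ≈ 5155.0 mm ≈ 5.155 m.
Far limit Df = s·(H − f)/(H − s) = 460 × (5155.0 − 58) / (5155.0 − 460) = 460 × 5097.0 / 4695.0 ≈ 499.39 mm.

499 mm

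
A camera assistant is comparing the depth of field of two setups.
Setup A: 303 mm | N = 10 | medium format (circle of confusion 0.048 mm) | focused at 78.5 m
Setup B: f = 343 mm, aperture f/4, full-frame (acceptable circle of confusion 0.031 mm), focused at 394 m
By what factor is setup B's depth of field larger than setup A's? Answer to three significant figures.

5.12

Setup A: H = 303²/(10×0.048) + 303 ≈ 191571.8 mm; DoF = Df − Dn = 132788 − 55720 ≈ 77068 mm.
Setup B: H = 343²/(4×0.031) + 343 ≈ 949125.3 mm; DoF = Df − Dn = 673398 − 278463 ≈ 394935 mm.
Ratio = 394935 / 77068 ≈ 5.12.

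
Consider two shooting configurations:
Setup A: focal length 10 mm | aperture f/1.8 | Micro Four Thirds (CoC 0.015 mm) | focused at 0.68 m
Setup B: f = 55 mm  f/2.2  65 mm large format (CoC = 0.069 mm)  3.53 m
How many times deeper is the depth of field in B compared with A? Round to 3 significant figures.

Setup A: H = 10²/(1.8×0.015) + 10 ≈ 3713.7 mm; DoF = Df − Dn = 830.18 − 575.83 ≈ 254.35 mm.
Setup B: H = 55²/(2.2×0.069) + 55 ≈ 19982.5 mm; DoF = Df − Dn = 4275.6 − 3005.8 ≈ 1269.8 mm.
Ratio = 1269.8 / 254.35 ≈ 4.99.

4.99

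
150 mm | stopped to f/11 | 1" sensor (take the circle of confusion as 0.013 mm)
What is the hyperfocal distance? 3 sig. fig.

Hyperfocal distance H = f²/(N·c) + f = 150²/(11 × 0.013) + 150 = 22500/0.143 + 150 ≈ 157492.7 mm ≈ 157 m.

157 m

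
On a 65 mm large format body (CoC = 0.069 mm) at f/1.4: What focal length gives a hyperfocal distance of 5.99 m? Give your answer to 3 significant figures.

24.0 mm

From H = f²/(N·c) + f, with f ≪ H: f ≈ √(H·N·c) = √(5990 × 1.4 × 0.069) = √578.63 ≈ 24.05 mm.
Exact: f² + N·c·f − N·c·H = 0 ⇒ f = (−N·c + √((N·c)² + 4·N·c·H))/2 = (−0.0966 + √2314.5)/2 ≈ 24.007 mm ≈ 24.0 mm.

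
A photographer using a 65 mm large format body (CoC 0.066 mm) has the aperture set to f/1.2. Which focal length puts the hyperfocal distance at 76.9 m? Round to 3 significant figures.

78.0 mm

From H = f²/(N·c) + f, with f ≪ H: f ≈ √(H·N·c) = √(76900 × 1.2 × 0.066) = √6090.5 ≈ 78.04 mm.
The +f correction barely moves this — solving exactly, f² + N·c·f − N·c·H = 0 ⇒ f = (−N·c + √((N·c)² + 4·N·c·H))/2 = (−0.0792 + √24362)/2 ≈ 78.002 mm, so f ≈ 78.0 mm.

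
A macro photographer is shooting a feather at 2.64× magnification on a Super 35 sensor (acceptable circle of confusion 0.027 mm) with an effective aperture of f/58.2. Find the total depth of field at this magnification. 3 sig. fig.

At magnification m, DoF ≈ 2·N_eff·c/m² = 2 × 58.2 × 0.027 / 2.64² = 3.143 / 6.97 ≈ 0.451 mm.

0.451 mm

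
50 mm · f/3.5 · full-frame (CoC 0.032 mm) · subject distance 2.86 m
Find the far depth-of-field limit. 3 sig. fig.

3.27 m

Hyperfocal distance H = f²/(N·c) + f = 50²/(3.5 × 0.032) + 50 = 2500/0.112 + 50 ≈ 22371.4 mm ≈ 22.37 m.
Far limit Df = s·(H − f)/(H − s) = 2860 × (22371.4 − 50) / (22371.4 − 2860) = 2860 × 22321.4 / 19511.4 ≈ 3271.9 mm ≈ 3.27 m.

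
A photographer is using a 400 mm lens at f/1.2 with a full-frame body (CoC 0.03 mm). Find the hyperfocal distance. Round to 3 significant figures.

Hyperfocal distance H = f²/(N·c) + f = 400²/(1.2 × 0.03) + 400 = 160000/0.036 + 400 ≈ 4444844.4 mm ≈ 4440 m.

4440 m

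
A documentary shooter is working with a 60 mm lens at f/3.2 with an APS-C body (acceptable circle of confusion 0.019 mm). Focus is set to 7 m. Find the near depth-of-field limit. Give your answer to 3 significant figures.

Hyperfocal distance H = f²/(N·c) + f = 60²/(3.2 × 0.019) + 60 = 3600/0.0608 + 60 ≈ 59270.5 mm ≈ 59.27 m.
Near limit Dn = s·(H − f)/(H + s − 2f) = 7000 × (59270.5 − 60) / (59270.5 + 7000 − 2 × 60) = 7000 × 59210.5 / 66150.5 ≈ 6265.6 mm ≈ 6.27 m.

6.27 m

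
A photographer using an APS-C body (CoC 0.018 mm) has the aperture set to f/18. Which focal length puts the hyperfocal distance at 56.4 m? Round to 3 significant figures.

135 mm

From H = f²/(N·c) + f, with f ≪ H: f ≈ √(H·N·c) = √(56400 × 18 × 0.018) = √18274 ≈ 135.2 mm.
The +f correction barely moves this — solving exactly, f² + N·c·f − N·c·H = 0 ⇒ f = (−N·c + √((N·c)² + 4·N·c·H))/2 = (−0.324 + √73095)/2 ≈ 135.02 mm, so f ≈ 135 mm.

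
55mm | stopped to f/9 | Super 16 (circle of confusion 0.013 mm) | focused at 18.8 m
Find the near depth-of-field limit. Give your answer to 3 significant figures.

10.9 m

Hyperfocal distance H = f²/(N·c) + f = 55²/(9 × 0.013) + 55 = 3025/0.117 + 55 ≈ 25909.7 mm ≈ 25.91 m.
Near limit Dn = s·(H − f)/(H + s − 2f) = 18800 × (25909.7 − 55) / (25909.7 + 18800 − 2 × 55) = 18800 × 25854.7 / 44599.7 ≈ 10898 mm ≈ 10.9 m.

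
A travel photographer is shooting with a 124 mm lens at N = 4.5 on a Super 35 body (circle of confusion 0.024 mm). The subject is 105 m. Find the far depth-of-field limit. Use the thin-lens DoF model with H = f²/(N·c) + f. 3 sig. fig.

Hyperfocal distance H = f²/(N·c) + f = 124²/(4.5 × 0.024) + 124 = 15376/0.108 + 124 ≈ 142494.4 mm ≈ 142.5 m.
Far limit Df = s·(H − f)/(H − s) = 105000 × (142494.4 − 124) / (142494.4 − 105000) = 105000 × 142370.4 / 37494.4 ≈ 398697 mm ≈ 399 m.

399 m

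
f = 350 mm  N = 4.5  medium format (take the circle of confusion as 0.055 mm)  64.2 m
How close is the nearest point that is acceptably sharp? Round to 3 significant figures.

Hyperfocal distance H = f²/(N·c) + f = 350²/(4.5 × 0.055) + 350 = 122500/0.2475 + 350 ≈ 495299.5 mm ≈ 495.3 m.
Near limit Dn = s·(H − f)/(H + s − 2f) = 64200 × (495299.5 − 350) / (495299.5 + 64200 − 2 × 350) = 64200 × 494949.5 / 558799.5 ≈ 56864 mm ≈ 56.9 m.

56.9 m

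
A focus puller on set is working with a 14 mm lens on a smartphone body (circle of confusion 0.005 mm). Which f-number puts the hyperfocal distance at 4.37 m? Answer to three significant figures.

Rearrange H = f²/(N·c) + f for N: N = f² / ((H − f)·c).
N = 14² / ((4370 − 14) × 0.005) = 196 / 21.78 ≈ 9.

f/9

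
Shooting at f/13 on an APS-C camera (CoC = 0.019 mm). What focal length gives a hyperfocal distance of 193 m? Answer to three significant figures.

From H = f²/(N·c) + f, with f ≪ H: f ≈ √(H·N·c) = √(193000 × 13 × 0.019) = √47671 ≈ 218.3 mm.
The +f correction barely moves this — solving exactly, f² + N·c·f − N·c·H = 0 ⇒ f = (−N·c + √((N·c)² + 4·N·c·H))/2 = (−0.247 + √190684)/2 ≈ 218.21 mm, so f ≈ 218 mm.

218 mm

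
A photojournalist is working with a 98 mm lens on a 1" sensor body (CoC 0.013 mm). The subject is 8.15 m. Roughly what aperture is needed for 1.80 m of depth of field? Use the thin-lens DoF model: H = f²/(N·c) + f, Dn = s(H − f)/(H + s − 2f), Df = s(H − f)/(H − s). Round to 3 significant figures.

f/10

Write h = H − f = f²/(N·c). The thin-lens limits are Dn = s·h/(h + (s−f)) and Df = s·h/(h − (s−f)), so DoF = Df − Dn = 2·s·(s−f)·h / (h² − (s−f)²).
That is a quadratic in h: DoF·h² − 2·s·(s−f)·h − DoF·(s−f)² = 0 ⇒ h = (s−f)·(s + √(s² + DoF²)) / DoF = 8052 × (8150 + √(8150² + 1800²)) / 1800 = 8052 × (8150 + 8346.41) / 1800 ≈ 73794 mm.
Then N = f²/(c·h) = 98² / (0.013 × 73794) = 9604 / 959.32 ≈ 10.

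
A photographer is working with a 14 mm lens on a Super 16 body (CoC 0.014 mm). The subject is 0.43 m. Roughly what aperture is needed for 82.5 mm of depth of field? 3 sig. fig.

Write h = H − f = f²/(N·c). The thin-lens limits are Dn = s·h/(h + (s−f)) and Df = s·h/(h − (s−f)), so DoF = Df − Dn = 2·s·(s−f)·h / (h² − (s−f)²).
That is a quadratic in h: DoF·h² − 2·s·(s−f)·h − DoF·(s−f)² = 0 ⇒ h = (s−f)·(s + √(s² + DoF²)) / DoF = 416 × (430 + √(430² + 82.5²)) / 82.5 = 416 × (430 + 437.843) / 82.5 ≈ 4376.0 mm.
Then N = f²/(c·h) = 14² / (0.014 × 4376.0) = 196 / 61.264 ≈ 3.20.

f/3.20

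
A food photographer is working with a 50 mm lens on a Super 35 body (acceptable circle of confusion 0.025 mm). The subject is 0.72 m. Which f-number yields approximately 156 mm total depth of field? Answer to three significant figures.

f/16

Write h = H − f = f²/(N·c). The thin-lens limits are Dn = s·h/(h + (s−f)) and Df = s·h/(h − (s−f)), so DoF = Df − Dn = 2·s·(s−f)·h / (h² − (s−f)²).
That is a quadratic in h: DoF·h² − 2·s·(s−f)·h − DoF·(s−f)² = 0 ⇒ h = (s−f)·(s + √(s² + DoF²)) / DoF = 670 × (720 + √(720² + 156²)) / 156 = 670 × (720 + 736.706) / 156 ≈ 6256.4 mm.
Then N = f²/(c·h) = 50² / (0.025 × 6256.4) = 2500 / 156.41 ≈ 16.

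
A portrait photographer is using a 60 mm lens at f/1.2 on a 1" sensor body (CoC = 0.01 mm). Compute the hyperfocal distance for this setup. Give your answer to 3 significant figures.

Hyperfocal distance H = f²/(N·c) + f = 60²/(1.2 × 0.01) + 60 = 3600/0.012 + 60 ≈ 300060.0 mm ≈ 300 m.

300 m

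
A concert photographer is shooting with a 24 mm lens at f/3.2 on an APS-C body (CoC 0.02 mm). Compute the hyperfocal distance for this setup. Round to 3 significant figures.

9.02 m

Hyperfocal distance H = f²/(N·c) + f = 24²/(3.2 × 0.02) + 24 = 576/0.064 + 24 ≈ 9024.0 mm ≈ 9.02 m.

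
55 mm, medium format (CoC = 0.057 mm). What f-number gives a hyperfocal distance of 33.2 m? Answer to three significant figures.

Rearrange H = f²/(N·c) + f for N: N = f² / ((H − f)·c).
N = 55² / ((33200 − 55) × 0.057) = 3025 / 1889 ≈ 1.60.

f/1.60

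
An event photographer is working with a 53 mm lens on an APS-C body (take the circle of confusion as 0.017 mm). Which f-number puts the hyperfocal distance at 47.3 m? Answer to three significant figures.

Rearrange H = f²/(N·c) + f for N: N = f² / ((H − f)·c).
N = 53² / ((47300 − 53) × 0.017) = 2809 / 803.2 ≈ 3.50.

f/3.50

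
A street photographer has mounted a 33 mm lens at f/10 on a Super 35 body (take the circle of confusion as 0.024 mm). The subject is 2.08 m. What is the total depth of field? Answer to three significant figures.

Hyperfocal distance H = f²/(N·c) + f = 33²/(10 × 0.024) + 33 = 1089/0.24 + 33 ≈ 4570.5 mm ≈ 4.571 m.
Near limit Dn = s·(H − f)/(H + s − 2f) = 2080 × (4570.5 − 33) / (4570.5 + 2080 − 2 × 33) = 2080 × 4537.5 / 6584.5 ≈ 1433.4 mm.
Far limit Df = s·(H − f)/(H − s) = 2080 × (4570.5 − 33) / (4570.5 − 2080) = 2080 × 4537.5 / 2490.5 ≈ 3789.6 mm.
Depth of field = Df − Dn = 3789.6 − 1433.4 ≈ 2356.2 mm ≈ 2.36 m.

2.36 m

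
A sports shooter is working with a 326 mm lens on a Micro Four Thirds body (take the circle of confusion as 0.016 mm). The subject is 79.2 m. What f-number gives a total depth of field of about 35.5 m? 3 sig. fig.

Write h = H − f = f²/(N·c). The thin-lens limits are Dn = s·h/(h + (s−f)) and Df = s·h/(h − (s−f)), so DoF = Df − Dn = 2·s·(s−f)·h / (h² − (s−f)²).
That is a quadratic in h: DoF·h² − 2·s·(s−f)·h − DoF·(s−f)² = 0 ⇒ h = (s−f)·(s + √(s² + DoF²)) / DoF = 78874 × (79200 + √(79200² + 35500²)) / 35500 = 78874 × (79200 + 86792.2) / 35500 ≈ 368802 mm.
Then N = f²/(c·h) = 326² / (0.016 × 368802) = 106276 / 5900.8 ≈ 18.

f/18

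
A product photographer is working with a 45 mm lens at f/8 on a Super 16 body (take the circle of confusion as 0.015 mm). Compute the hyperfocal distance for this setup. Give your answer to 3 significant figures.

Hyperfocal distance H = f²/(N·c) + f = 45²/(8 × 0.015) + 45 = 2025/0.12 + 45 ≈ 16920.0 mm ≈ 16.9 m.

16.9 m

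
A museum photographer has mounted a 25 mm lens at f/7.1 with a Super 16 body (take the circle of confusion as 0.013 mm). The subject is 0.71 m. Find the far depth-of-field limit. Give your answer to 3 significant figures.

Hyperfocal distance H = f²/(N·c) + f = 25²/(7.1 × 0.013) + 25 = 625/0.0923 + 25 ≈ 6796.4 mm ≈ 6.796 m.
Far limit Df = s·(H − f)/(H − s) = 710 × (6796.4 − 25) / (6796.4 − 710) = 710 × 6771.4 / 6086.4 ≈ 789.91 mm ≈ 0.790 m.

0.790 m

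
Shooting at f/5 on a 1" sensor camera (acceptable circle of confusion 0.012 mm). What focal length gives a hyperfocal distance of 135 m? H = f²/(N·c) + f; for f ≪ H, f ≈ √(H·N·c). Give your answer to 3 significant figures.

90.0 mm

From H = f²/(N·c) + f, with f ≪ H: f ≈ √(H·N·c) = √(135000 × 5 × 0.012) = √8100.0 ≈ 90.00 mm.
The +f correction barely moves this — solving exactly, f² + N·c·f − N·c·H = 0 ⇒ f = (−N·c + √((N·c)² + 4·N·c·H))/2 = (−0.06 + √32400)/2 ≈ 89.970 mm, so f ≈ 90.0 mm.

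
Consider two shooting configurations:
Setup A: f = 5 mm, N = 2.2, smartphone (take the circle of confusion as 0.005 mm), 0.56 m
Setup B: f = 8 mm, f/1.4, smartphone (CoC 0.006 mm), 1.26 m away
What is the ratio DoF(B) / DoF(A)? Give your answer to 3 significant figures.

Setup A: H = 5²/(2.2×0.005) + 5 ≈ 2277.7 mm; DoF = Df − Dn = 740.94 − 450.09 ≈ 290.85 mm.
Setup B: H = 8²/(1.4×0.006) + 8 ≈ 7627.0 mm; DoF = Df − Dn = 1507.76 − 1082.17 ≈ 425.59 mm.
Ratio = 425.59 / 290.85 ≈ 1.46.

1.46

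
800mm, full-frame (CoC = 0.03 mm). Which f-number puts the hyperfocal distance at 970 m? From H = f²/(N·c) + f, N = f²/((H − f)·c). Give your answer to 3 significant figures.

Rearrange H = f²/(N·c) + f for N: N = f² / ((H − f)·c).
N = 800² / ((970000 − 800) × 0.03) = 640000 / 29076 ≈ 22.

f/22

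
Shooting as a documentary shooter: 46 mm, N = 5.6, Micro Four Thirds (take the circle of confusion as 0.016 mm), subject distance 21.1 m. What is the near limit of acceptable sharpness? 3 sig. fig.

Hyperfocal distance H = f²/(N·c) + f = 46²/(5.6 × 0.016) + 46 = 2116/0.0896 + 46 ≈ 23662.1 mm ≈ 23.66 m.
Near limit Dn = s·(H − f)/(H + s − 2f) = 21100 × (23662.1 − 46) / (23662.1 + 21100 − 2 × 46) = 21100 × 23616.1 / 44670.1 ≈ 11155 mm ≈ 11.2 m.

11.2 m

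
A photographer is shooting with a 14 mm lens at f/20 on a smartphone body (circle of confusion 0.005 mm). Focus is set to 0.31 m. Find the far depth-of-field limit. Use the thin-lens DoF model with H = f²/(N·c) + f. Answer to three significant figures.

365 mm

Hyperfocal distance H = f²/(N·c) + f = 14²/(20 × 0.005) + 14 = 196/0.1 + 14 ≈ 1974.0 mm ≈ 1.974 m.
Far limit Df = s·(H − f)/(H − s) = 310 × (1974.0 − 14) / (1974.0 − 310) = 310 × 1960.0 / 1664.0 ≈ 365.14 mm.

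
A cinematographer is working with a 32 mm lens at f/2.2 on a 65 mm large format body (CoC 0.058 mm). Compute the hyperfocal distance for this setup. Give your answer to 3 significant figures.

8.06 m

Hyperfocal distance H = f²/(N·c) + f = 32²/(2.2 × 0.058) + 32 = 1024/0.1276 + 32 ≈ 8057.1 mm ≈ 8.06 m.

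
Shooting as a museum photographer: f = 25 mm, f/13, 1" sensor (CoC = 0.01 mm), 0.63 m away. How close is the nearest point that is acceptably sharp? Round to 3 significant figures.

Hyperfocal distance H = f²/(N·c) + f = 25²/(13 × 0.01) + 25 = 625/0.13 + 25 ≈ 4832.7 mm ≈ 4.833 m.
Near limit Dn = s·(H − f)/(H + s − 2f) = 630 × (4832.7 − 25) / (4832.7 + 630 − 2 × 25) = 630 × 4807.7 / 5412.7 ≈ 559.58 mm ≈ 0.560 m.

0.560 m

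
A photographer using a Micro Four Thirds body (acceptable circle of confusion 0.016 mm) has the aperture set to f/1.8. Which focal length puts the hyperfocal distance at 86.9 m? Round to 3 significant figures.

From H = f²/(N·c) + f, with f ≪ H: f ≈ √(H·N·c) = √(86900 × 1.8 × 0.016) = √2502.7 ≈ 50.03 mm.
The +f correction barely moves this — solving exactly, f² + N·c·f − N·c·H = 0 ⇒ f = (−N·c + √((N·c)² + 4·N·c·H))/2 = (−0.0288 + √10011)/2 ≈ 50.013 mm, so f ≈ 50.0 mm.

50.0 mm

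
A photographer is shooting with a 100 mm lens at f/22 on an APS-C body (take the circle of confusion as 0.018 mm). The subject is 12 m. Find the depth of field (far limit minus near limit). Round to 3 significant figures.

14.5 m

Hyperfocal distance H = f²/(N·c) + f = 100²/(22 × 0.018) + 100 = 10000/0.396 + 100 ≈ 25352.5 mm ≈ 25.35 m.
Near limit Dn = s·(H − f)/(H + s − 2f) = 12000 × (25352.5 − 100) / (25352.5 + 12000 − 2 × 100) = 12000 × 25252.5 / 37152.5 ≈ 8156 mm.
Far limit Df = s·(H − f)/(H − s) = 12000 × (25352.5 − 100) / (25352.5 − 12000) = 12000 × 25252.5 / 13352.5 ≈ 22695 mm.
Depth of field = Df − Dn = 22695 − 8156 ≈ 14539 mm ≈ 14.5 m.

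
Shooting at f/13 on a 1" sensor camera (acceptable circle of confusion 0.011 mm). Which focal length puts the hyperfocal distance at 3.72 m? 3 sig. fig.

From H = f²/(N·c) + f, with f ≪ H: f ≈ √(H·N·c) = √(3720 × 13 × 0.011) = √531.96 ≈ 23.06 mm.
Exact: f² + N·c·f − N·c·H = 0 ⇒ f = (−N·c + √((N·c)² + 4·N·c·H))/2 = (−0.143 + √2127.9)/2 ≈ 22.993 mm ≈ 23.0 mm.

23.0 mm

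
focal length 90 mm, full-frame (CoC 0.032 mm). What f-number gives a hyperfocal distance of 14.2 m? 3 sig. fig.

f/17.9

Rearrange H = f²/(N·c) + f for N: N = f² / ((H − f)·c).
N = 90² / ((14200 − 90) × 0.032) = 8100 / 451.5 ≈ 17.9.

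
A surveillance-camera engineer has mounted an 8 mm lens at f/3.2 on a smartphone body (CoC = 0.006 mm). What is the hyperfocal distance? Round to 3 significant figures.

Hyperfocal distance H = f²/(N·c) + f = 8²/(3.2 × 0.006) + 8 = 64/0.0192 + 8 ≈ 3341.3 mm ≈ 3.34 m.

3.34 m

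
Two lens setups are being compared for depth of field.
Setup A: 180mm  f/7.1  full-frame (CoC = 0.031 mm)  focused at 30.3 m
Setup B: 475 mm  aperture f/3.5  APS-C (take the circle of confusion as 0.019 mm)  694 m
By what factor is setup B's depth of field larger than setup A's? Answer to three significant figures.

22.9

Setup A: H = 180²/(7.1×0.031) + 180 ≈ 147385.8 mm; DoF = Df − Dn = 38095 − 25153 ≈ 12942 mm.
Setup B: H = 475²/(3.5×0.019) + 475 ≈ 3393332.1 mm; DoF = Df − Dn = 872306 − 576217 ≈ 296089 mm.
Ratio = 296089 / 12942 ≈ 22.9.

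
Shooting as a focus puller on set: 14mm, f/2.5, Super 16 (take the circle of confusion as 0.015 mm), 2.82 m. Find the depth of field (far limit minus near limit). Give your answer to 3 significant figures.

4.25 m

Hyperfocal distance H = f²/(N·c) + f = 14²/(2.5 × 0.015) + 14 = 196/0.0375 + 14 ≈ 5240.7 mm ≈ 5.241 m.
Near limit Dn = s·(H − f)/(H + s − 2f) = 2820 × (5240.7 − 14) / (5240.7 + 2820 − 2 × 14) = 2820 × 5226.7 / 8032.7 ≈ 1834.9 mm.
Far limit Df = s·(H − f)/(H − s) = 2820 × (5240.7 − 14) / (5240.7 − 2820) = 2820 × 5226.7 / 2420.7 ≈ 6088.9 mm.
Depth of field = Df − Dn = 6088.9 − 1834.9 ≈ 4254.0 mm ≈ 4.25 m.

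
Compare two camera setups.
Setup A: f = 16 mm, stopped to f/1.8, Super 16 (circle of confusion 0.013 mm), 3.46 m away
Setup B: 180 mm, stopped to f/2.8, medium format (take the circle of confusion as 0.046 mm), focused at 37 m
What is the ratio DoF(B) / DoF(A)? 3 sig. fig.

4.58

Setup A: H = 16²/(1.8×0.013) + 16 ≈ 10956.2 mm; DoF = Df − Dn = 5049.6 − 2631.6 ≈ 2418.0 mm.
Setup B: H = 180²/(2.8×0.046) + 180 ≈ 251732.8 mm; DoF = Df − Dn = 43344 − 32276 ≈ 11068 mm.
Ratio = 11068 / 2418.0 ≈ 4.58.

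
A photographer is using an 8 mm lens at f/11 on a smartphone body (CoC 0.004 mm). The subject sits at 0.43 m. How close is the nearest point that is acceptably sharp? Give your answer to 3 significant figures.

333 mm

Hyperfocal distance H = f²/(N·c) + f = 8²/(11 × 0.004) + 8 = 64/0.044 + 8 ≈ 1462.5 mm ≈ 1.463 m.
Near limit Dn = s·(H − f)/(H + s − 2f) = 430 × (1462.5 − 8) / (1462.5 + 430 − 2 × 8) = 430 × 1454.5 / 1876.5 ≈ 333.30 mm.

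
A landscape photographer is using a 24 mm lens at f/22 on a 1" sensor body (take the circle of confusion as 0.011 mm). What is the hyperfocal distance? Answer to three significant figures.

Hyperfocal distance H = f²/(N·c) + f = 24²/(22 × 0.011) + 24 = 576/0.242 + 24 ≈ 2404.2 mm ≈ 2.40 m.

2.40 m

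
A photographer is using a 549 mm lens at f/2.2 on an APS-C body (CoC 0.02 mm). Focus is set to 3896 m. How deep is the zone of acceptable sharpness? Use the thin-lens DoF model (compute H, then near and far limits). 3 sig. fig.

Hyperfocal distance H = f²/(N·c) + f = 549²/(2.2 × 0.02) + 549 = 301401/0.044 + 549 ≈ 6850571.7 mm ≈ 6851 m.
Near limit Dn = s·(H − f)/(H + s − 2f) = 3896000 × (6850571.7 − 549) / (6850571.7 + 3896000 − 2 × 549) = 3896000 × 6850022.7 / 10745473.7 ≈ 2483621 mm.
Far limit Df = s·(H − f)/(H − s) = 3896000 × (6850571.7 − 549) / (6850571.7 − 3896000) = 3896000 × 6850022.7 / 2954571.7 ≈ 9032676 mm.
Depth of field = Df − Dn = 9032676 − 2483621 ≈ 6549055 mm ≈ 6550 m.

6550 m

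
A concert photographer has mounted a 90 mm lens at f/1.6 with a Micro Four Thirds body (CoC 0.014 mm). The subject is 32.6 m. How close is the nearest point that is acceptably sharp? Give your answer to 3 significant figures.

29.9 m

Hyperfocal distance H = f²/(N·c) + f = 90²/(1.6 × 0.014) + 90 = 8100/0.0224 + 90 ≈ 361697.1 mm ≈ 361.7 m.
Near limit Dn = s·(H − f)/(H + s − 2f) = 32600 × (361697.1 − 90) / (361697.1 + 32600 − 2 × 90) = 32600 × 361607.1 / 394117.1 ≈ 29911 mm ≈ 29.9 m.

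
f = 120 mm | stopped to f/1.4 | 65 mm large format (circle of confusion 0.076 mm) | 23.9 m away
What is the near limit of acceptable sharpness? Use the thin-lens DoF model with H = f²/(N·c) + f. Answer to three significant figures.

20.3 m

Hyperfocal distance H = f²/(N·c) + f = 120²/(1.4 × 0.076) + 120 = 14400/0.1064 + 120 ≈ 135458.3 mm ≈ 135.5 m.
Near limit Dn = s·(H − f)/(H + s − 2f) = 23900 × (135458.3 − 120) / (135458.3 + 23900 − 2 × 120) = 23900 × 135338.3 / 159118.3 ≈ 20328 mm ≈ 20.3 m.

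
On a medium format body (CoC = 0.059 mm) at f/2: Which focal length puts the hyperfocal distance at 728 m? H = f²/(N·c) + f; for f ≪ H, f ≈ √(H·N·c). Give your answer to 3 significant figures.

293 mm

From H = f²/(N·c) + f, with f ≪ H: f ≈ √(H·N·c) = √(728000 × 2 × 0.059) = √85904 ≈ 293.1 mm.
The +f correction barely moves this — solving exactly, f² + N·c·f − N·c·H = 0 ⇒ f = (−N·c + √((N·c)² + 4·N·c·H))/2 = (−0.118 + √343616)/2 ≈ 293.03 mm, so f ≈ 293 mm.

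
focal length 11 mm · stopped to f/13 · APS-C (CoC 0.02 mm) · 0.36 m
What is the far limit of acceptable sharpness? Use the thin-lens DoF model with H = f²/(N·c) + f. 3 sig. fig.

1.44 m

Hyperfocal distance H = f²/(N·c) + f = 11²/(13 × 0.02) + 11 = 121/0.26 + 11 ≈ 476.4 mm ≈ 0.476 m.
Far limit Df = s·(H − f)/(H − s) = 360 × (476.4 − 11) / (476.4 − 360) = 360 × 465.4 / 116.4 ≈ 1439.5 mm ≈ 1.44 m.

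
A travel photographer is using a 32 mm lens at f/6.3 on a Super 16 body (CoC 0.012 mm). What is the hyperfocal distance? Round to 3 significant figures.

Hyperfocal distance H = f²/(N·c) + f = 32²/(6.3 × 0.012) + 32 = 1024/0.0756 + 32 ≈ 13577.0 mm ≈ 13.6 m.

13.6 m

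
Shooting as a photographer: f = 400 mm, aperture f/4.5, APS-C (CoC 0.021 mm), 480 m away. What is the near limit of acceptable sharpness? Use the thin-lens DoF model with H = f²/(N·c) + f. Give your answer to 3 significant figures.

374 m

Hyperfocal distance H = f²/(N·c) + f = 400²/(4.5 × 0.021) + 400 = 160000/0.0945 + 400 ≈ 1693521.7 mm ≈ 1694 m.
Near limit Dn = s·(H − f)/(H + s − 2f) = 480000 × (1693521.7 − 400) / (1693521.7 + 480000 − 2 × 400) = 480000 × 1693121.7 / 2172721.7 ≈ 374046 mm ≈ 374 m.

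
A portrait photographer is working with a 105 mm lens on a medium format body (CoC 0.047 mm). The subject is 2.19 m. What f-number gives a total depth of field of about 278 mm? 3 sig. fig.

f/7.11

Write h = H − f = f²/(N·c). The thin-lens limits are Dn = s·h/(h + (s−f)) and Df = s·h/(h − (s−f)), so DoF = Df − Dn = 2·s·(s−f)·h / (h² − (s−f)²).
That is a quadratic in h: DoF·h² − 2·s·(s−f)·h − DoF·(s−f)² = 0 ⇒ h = (s−f)·(s + √(s² + DoF²)) / DoF = 2085 × (2190 + √(2190² + 278²)) / 278 = 2085 × (2190 + 2207.57) / 278 ≈ 32982 mm.
Then N = f²/(c·h) = 105² / (0.047 × 32982) = 11025 / 1550.1 ≈ 7.11.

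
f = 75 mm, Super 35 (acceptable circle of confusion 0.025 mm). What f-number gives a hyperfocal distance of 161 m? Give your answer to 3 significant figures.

f/1.40

Rearrange H = f²/(N·c) + f for N: N = f² / ((H − f)·c).
N = 75² / ((161000 − 75) × 0.025) = 5625 / 4023 ≈ 1.40.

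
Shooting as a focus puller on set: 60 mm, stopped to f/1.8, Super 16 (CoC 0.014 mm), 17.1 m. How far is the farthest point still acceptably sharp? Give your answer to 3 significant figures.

Hyperfocal distance H = f²/(N·c) + f = 60²/(1.8 × 0.014) + 60 = 3600/0.0252 + 60 ≈ 142917.1 mm ≈ 142.9 m.
Far limit Df = s·(H − f)/(H − s) = 17100 × (142917.1 − 60) / (142917.1 − 17100) = 17100 × 142857.1 / 125817.1 ≈ 19416 mm ≈ 19.4 m.

19.4 m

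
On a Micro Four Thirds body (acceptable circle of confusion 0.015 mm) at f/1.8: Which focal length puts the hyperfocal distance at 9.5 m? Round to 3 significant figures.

16.0 mm

From H = f²/(N·c) + f, with f ≪ H: f ≈ √(H·N·c) = √(9500 × 1.8 × 0.015) = √256.50 ≈ 16.02 mm.
The +f correction barely moves this — solving exactly, f² + N·c·f − N·c·H = 0 ⇒ f = (−N·c + √((N·c)² + 4·N·c·H))/2 = (−0.027 + √1026.0)/2 ≈ 16.002 mm, so f ≈ 16.0 mm.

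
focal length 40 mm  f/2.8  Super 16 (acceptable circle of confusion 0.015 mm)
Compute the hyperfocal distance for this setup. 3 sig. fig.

Hyperfocal distance H = f²/(N·c) + f = 40²/(2.8 × 0.015) + 40 = 1600/0.042 + 40 ≈ 38135.2 mm ≈ 38.1 m.

38.1 m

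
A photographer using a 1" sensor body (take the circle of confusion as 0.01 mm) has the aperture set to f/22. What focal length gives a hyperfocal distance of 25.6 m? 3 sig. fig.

74.9 mm

From H = f²/(N·c) + f, with f ≪ H: f ≈ √(H·N·c) = √(25600 × 22 × 0.01) = √5632.0 ≈ 75.05 mm.
Exact: f² + N·c·f − N·c·H = 0 ⇒ f = (−N·c + √((N·c)² + 4·N·c·H))/2 = (−0.22 + √22528)/2 ≈ 74.937 mm ≈ 74.9 mm.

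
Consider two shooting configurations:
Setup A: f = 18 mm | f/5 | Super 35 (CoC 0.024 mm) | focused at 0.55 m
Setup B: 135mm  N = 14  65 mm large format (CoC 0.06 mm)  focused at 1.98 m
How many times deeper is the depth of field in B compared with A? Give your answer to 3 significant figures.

Setup A: H = 18²/(5×0.024) + 18 ≈ 2718.0 mm; DoF = Df − Dn = 684.96 − 459.47 ≈ 225.49 mm.
Setup B: H = 135²/(14×0.06) + 135 ≈ 21831.4 mm; DoF = Df − Dn = 2164.02 − 1824.82 ≈ 339.20 mm.
Ratio = 339.20 / 225.49 ≈ 1.50.

1.50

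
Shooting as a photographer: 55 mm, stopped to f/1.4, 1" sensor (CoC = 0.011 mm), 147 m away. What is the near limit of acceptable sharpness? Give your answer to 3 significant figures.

84.1 m

Hyperfocal distance H = f²/(N·c) + f = 55²/(1.4 × 0.011) + 55 = 3025/0.0154 + 55 ≈ 196483.6 mm ≈ 196.5 m.
Near limit Dn = s·(H − f)/(H + s − 2f) = 147000 × (196483.6 − 55) / (196483.6 + 147000 − 2 × 55) = 147000 × 196428.6 / 343373.6 ≈ 84092 mm ≈ 84.1 m.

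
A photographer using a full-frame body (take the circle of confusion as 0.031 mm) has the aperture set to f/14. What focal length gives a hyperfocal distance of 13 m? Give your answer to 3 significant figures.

74.9 mm

From H = f²/(N·c) + f, with f ≪ H: f ≈ √(H·N·c) = √(13000 × 14 × 0.031) = √5642.0 ≈ 75.11 mm.
Exact: f² + N·c·f − N·c·H = 0 ⇒ f = (−N·c + √((N·c)² + 4·N·c·H))/2 = (−0.434 + √22568)/2 ≈ 74.897 mm ≈ 74.9 mm.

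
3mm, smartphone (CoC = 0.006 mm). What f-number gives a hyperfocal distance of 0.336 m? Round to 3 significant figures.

Rearrange H = f²/(N·c) + f for N: N = f² / ((H − f)·c).
N = 3² / ((336 − 3) × 0.006) = 9 / 1.998 ≈ 4.50.

f/4.50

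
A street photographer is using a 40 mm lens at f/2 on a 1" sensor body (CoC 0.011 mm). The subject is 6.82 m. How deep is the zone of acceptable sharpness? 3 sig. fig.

1.28 m

Hyperfocal distance H = f²/(N·c) + f = 40²/(2 × 0.011) + 40 = 1600/0.022 + 40 ≈ 72767.3 mm ≈ 72.77 m.
Near limit Dn = s·(H − f)/(H + s − 2f) = 6820 × (72767.3 − 40) / (72767.3 + 6820 − 2 × 40) = 6820 × 72727.3 / 79507.3 ≈ 6238.4 mm.
Far limit Df = s·(H − f)/(H − s) = 6820 × (72767.3 − 40) / (72767.3 − 6820) = 6820 × 72727.3 / 65947.3 ≈ 7521.2 mm.
Depth of field = Df − Dn = 7521.2 − 6238.4 ≈ 1282.8 mm ≈ 1.28 m.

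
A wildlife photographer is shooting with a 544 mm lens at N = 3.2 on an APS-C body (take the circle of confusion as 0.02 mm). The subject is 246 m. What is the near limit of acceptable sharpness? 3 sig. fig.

Hyperfocal distance H = f²/(N·c) + f = 544²/(3.2 × 0.02) + 544 = 295936/0.064 + 544 ≈ 4624544.0 mm ≈ 4625 m.
Near limit Dn = s·(H − f)/(H + s − 2f) = 246000 × (4624544.0 − 544) / (4624544.0 + 246000 − 2 × 544) = 246000 × 4624000.0 / 4869456.0 ≈ 233600 mm ≈ 234 m.

234 m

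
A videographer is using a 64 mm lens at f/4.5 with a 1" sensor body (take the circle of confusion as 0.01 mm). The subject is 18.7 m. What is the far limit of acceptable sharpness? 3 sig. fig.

Hyperfocal distance H = f²/(N·c) + f = 64²/(4.5 × 0.01) + 64 = 4096/0.045 + 64 ≈ 91086.2 mm ≈ 91.09 m.
Far limit Df = s·(H − f)/(H − s) = 18700 × (91086.2 − 64) / (91086.2 − 18700) = 18700 × 91022.2 / 72386.2 ≈ 23514 mm ≈ 23.5 m.

23.5 m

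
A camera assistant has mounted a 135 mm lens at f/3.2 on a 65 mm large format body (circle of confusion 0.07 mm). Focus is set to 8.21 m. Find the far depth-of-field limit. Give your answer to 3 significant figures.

9.11 m

Hyperfocal distance H = f²/(N·c) + f = 135²/(3.2 × 0.07) + 135 = 18225/0.224 + 135 ≈ 81496.6 mm ≈ 81.50 m.
Far limit Df = s·(H − f)/(H − s) = 8210 × (81496.6 − 135) / (81496.6 − 8210) = 8210 × 81361.6 / 73286.6 ≈ 9114.6 mm ≈ 9.11 m.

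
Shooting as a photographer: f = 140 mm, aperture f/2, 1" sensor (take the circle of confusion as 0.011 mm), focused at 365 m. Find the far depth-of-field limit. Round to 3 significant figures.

618 m

Hyperfocal distance H = f²/(N·c) + f = 140²/(2 × 0.011) + 140 = 19600/0.022 + 140 ≈ 891049.1 mm ≈ 891.0 m.
Far limit Df = s·(H − f)/(H − s) = 365000 × (891049.1 − 140) / (891049.1 − 365000) = 365000 × 890909.1 / 526049.1 ≈ 618159 mm ≈ 618 m.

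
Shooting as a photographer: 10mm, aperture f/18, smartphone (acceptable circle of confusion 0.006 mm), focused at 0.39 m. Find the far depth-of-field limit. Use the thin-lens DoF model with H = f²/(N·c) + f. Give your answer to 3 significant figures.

Hyperfocal distance H = f²/(N·c) + f = 10²/(18 × 0.006) + 10 = 100/0.108 + 10 ≈ 935.9 mm ≈ 0.936 m.
Far limit Df = s·(H − f)/(H − s) = 390 × (935.9 − 10) / (935.9 − 390) = 390 × 925.9 / 545.9 ≈ 661.47 mm ≈ 0.661 m.

0.661 m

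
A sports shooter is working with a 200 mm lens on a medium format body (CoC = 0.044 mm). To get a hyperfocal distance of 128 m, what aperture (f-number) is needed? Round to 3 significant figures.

f/7.11

Rearrange H = f²/(N·c) + f for N: N = f² / ((H − f)·c).
N = 200² / ((128000 − 200) × 0.044) = 40000 / 5623 ≈ 7.11.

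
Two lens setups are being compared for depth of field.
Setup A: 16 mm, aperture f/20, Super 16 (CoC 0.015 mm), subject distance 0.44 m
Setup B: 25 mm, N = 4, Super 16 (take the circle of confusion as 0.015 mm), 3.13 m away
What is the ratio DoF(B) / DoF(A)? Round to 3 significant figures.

3.53

Setup A: H = 16²/(20×0.015) + 16 ≈ 869.3 mm; DoF = Df − Dn = 874.53 − 293.95 ≈ 580.58 mm.
Setup B: H = 25²/(4×0.015) + 25 ≈ 10441.7 mm; DoF = Df − Dn = 4459.2 − 2411.3 ≈ 2047.9 mm.
Ratio = 2047.9 / 580.58 ≈ 3.53.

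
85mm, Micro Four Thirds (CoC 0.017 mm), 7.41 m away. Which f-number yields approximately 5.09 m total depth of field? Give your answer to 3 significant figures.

f/18

Write h = H − f = f²/(N·c). The thin-lens limits are Dn = s·h/(h + (s−f)) and Df = s·h/(h − (s−f)), so DoF = Df − Dn = 2·s·(s−f)·h / (h² − (s−f)²).
That is a quadratic in h: DoF·h² − 2·s·(s−f)·h − DoF·(s−f)² = 0 ⇒ h = (s−f)·(s + √(s² + DoF²)) / DoF = 7325 × (7410 + √(7410² + 5090²)) / 5090 = 7325 × (7410 + 8989.78) / 5090 ≈ 23601 mm.
Then N = f²/(c·h) = 85² / (0.017 × 23601) = 7225 / 401.21 ≈ 18.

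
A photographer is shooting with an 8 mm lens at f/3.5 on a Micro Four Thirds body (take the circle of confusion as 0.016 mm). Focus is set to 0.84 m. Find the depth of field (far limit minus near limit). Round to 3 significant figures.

2.60 m

Hyperfocal distance H = f²/(N·c) + f = 8²/(3.5 × 0.016) + 8 = 64/0.056 + 8 ≈ 1150.9 mm ≈ 1.151 m.
Near limit Dn = s·(H − f)/(H + s − 2f) = 840 × (1150.9 − 8) / (1150.9 + 840 − 2 × 8) = 840 × 1142.9 / 1974.9 ≈ 486.1 mm.
Far limit Df = s·(H − f)/(H − s) = 840 × (1150.9 − 8) / (1150.9 − 840) = 840 × 1142.9 / 310.9 ≈ 3088.2 mm.
Depth of field = Df − Dn = 3088.2 − 486.1 ≈ 2602.1 mm ≈ 2.60 m.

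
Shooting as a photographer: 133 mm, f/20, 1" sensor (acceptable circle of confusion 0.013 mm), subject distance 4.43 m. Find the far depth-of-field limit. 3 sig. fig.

4.73 m

Hyperfocal distance H = f²/(N·c) + f = 133²/(20 × 0.013) + 133 = 17689/0.26 + 133 ≈ 68167.6 mm ≈ 68.17 m.
Far limit Df = s·(H − f)/(H − s) = 4430 × (68167.6 − 133) / (68167.6 − 4430) = 4430 × 68034.6 / 63737.6 ≈ 4728.7 mm ≈ 4.73 m.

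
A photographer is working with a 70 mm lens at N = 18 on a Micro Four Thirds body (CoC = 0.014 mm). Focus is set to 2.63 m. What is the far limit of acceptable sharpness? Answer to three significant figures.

Hyperfocal distance H = f²/(N·c) + f = 70²/(18 × 0.014) + 70 = 4900/0.252 + 70 ≈ 19514.4 mm ≈ 19.51 m.
Far limit Df = s·(H − f)/(H − s) = 2630 × (19514.4 − 70) / (19514.4 − 2630) = 2630 × 19444.4 / 16884.4 ≈ 3028.8 mm ≈ 3.03 m.

3.03 m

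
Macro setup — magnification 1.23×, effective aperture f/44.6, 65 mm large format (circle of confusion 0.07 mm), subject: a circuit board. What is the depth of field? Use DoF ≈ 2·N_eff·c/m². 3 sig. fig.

At magnification m, DoF ≈ 2·N_eff·c/m² = 2 × 44.6 × 0.07 / 1.23² = 6.244 / 1.513 ≈ 4.13 mm.

4.13 mm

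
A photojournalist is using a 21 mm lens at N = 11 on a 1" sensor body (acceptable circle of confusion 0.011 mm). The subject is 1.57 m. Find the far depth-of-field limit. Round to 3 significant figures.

2.73 m

Hyperfocal distance H = f²/(N·c) + f = 21²/(11 × 0.011) + 21 = 441/0.121 + 21 ≈ 3665.6 mm ≈ 3.666 m.
Far limit Df = s·(H − f)/(H − s) = 1570 × (3665.6 − 21) / (3665.6 − 1570) = 1570 × 3644.6 / 2095.6 ≈ 2730.5 mm ≈ 2.73 m.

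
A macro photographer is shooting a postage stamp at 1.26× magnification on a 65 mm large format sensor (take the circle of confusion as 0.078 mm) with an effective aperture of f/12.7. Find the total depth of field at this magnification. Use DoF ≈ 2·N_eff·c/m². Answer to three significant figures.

1.25 mm

At magnification m, DoF ≈ 2·N_eff·c/m² = 2 × 12.7 × 0.078 / 1.26² = 1.981 / 1.588 ≈ 1.25 mm.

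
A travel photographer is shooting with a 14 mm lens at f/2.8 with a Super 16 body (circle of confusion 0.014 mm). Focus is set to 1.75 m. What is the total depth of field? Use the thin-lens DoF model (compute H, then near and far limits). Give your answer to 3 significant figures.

1.38 m

Hyperfocal distance H = f²/(N·c) + f = 14²/(2.8 × 0.014) + 14 = 196/0.0392 + 14 ≈ 5014.0 mm ≈ 5.014 m.
Near limit Dn = s·(H − f)/(H + s − 2f) = 1750 × (5014.0 − 14) / (5014.0 + 1750 − 2 × 14) = 1750 × 5000.0 / 6736.0 ≈ 1299.0 mm.
Far limit Df = s·(H − f)/(H − s) = 1750 × (5014.0 − 14) / (5014.0 − 1750) = 1750 × 5000.0 / 3264.0 ≈ 2680.8 mm.
Depth of field = Df − Dn = 2680.8 − 1299.0 ≈ 1381.8 mm ≈ 1.38 m.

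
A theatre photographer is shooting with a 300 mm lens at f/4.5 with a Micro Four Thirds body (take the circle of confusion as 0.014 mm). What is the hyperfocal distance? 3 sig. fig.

Hyperfocal distance H = f²/(N·c) + f = 300²/(4.5 × 0.014) + 300 = 90000/0.063 + 300 ≈ 1428871.4 mm ≈ 1430 m.

1430 m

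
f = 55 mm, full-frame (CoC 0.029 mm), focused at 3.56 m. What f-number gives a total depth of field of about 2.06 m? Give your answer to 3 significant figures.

f/7.99

Write h = H − f = f²/(N·c). The thin-lens limits are Dn = s·h/(h + (s−f)) and Df = s·h/(h − (s−f)), so DoF = Df − Dn = 2·s·(s−f)·h / (h² − (s−f)²).
That is a quadratic in h: DoF·h² − 2·s·(s−f)·h − DoF·(s−f)² = 0 ⇒ h = (s−f)·(s + √(s² + DoF²)) / DoF = 3505 × (3560 + √(3560² + 2060²)) / 2060 = 3505 × (3560 + 4113.05) / 2060 ≈ 13055 mm.
Then N = f²/(c·h) = 55² / (0.029 × 13055) = 3025 / 378.61 ≈ 7.99.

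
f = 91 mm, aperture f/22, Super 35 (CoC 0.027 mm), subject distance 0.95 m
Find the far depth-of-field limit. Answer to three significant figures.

Hyperfocal distance H = f²/(N·c) + f = 91²/(22 × 0.027) + 91 = 8281/0.594 + 91 ≈ 14032.1 mm ≈ 14.03 m.
Far limit Df = s·(H − f)/(H − s) = 950 × (14032.1 − 91) / (14032.1 − 950) = 950 × 13941.1 / 13082.1 ≈ 1012.4 mm ≈ 1.01 m.

1.01 m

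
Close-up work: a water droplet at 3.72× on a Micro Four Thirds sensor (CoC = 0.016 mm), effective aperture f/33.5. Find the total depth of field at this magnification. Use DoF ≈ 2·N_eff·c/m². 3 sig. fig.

0.0775 mm

At magnification m, DoF ≈ 2·N_eff·c/m² = 2 × 33.5 × 0.016 / 3.72² = 1.072 / 13.84 ≈ 0.0775 mm.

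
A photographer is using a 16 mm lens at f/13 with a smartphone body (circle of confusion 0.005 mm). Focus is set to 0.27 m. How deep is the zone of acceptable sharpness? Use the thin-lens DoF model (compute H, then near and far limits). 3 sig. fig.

Hyperfocal distance H = f²/(N·c) + f = 16²/(13 × 0.005) + 16 = 256/0.065 + 16 ≈ 3954.5 mm ≈ 3.954 m.
Near limit Dn = s·(H − f)/(H + s − 2f) = 270 × (3954.5 − 16) / (3954.5 + 270 − 2 × 16) = 270 × 3938.5 / 4192.5 ≈ 253.642 mm.
Far limit Df = s·(H − f)/(H − s) = 270 × (3954.5 − 16) / (3954.5 − 270) = 270 × 3938.5 / 3684.5 ≈ 288.613 mm.
Depth of field = Df − Dn = 288.613 − 253.642 ≈ 34.971 mm.

35.0 mm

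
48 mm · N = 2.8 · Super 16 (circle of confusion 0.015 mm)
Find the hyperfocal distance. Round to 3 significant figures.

54.9 m

Hyperfocal distance H = f²/(N·c) + f = 48²/(2.8 × 0.015) + 48 = 2304/0.042 + 48 ≈ 54905.1 mm ≈ 54.9 m.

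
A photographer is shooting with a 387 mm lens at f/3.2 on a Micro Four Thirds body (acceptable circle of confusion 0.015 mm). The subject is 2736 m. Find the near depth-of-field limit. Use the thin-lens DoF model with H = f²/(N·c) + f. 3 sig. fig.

1460 m

Hyperfocal distance H = f²/(N·c) + f = 387²/(3.2 × 0.015) + 387 = 149769/0.048 + 387 ≈ 3120574.5 mm ≈ 3121 m.
Near limit Dn = s·(H − f)/(H + s − 2f) = 2736000 × (3120574.5 − 387) / (3120574.5 + 2736000 − 2 × 387) = 2736000 × 3120187.5 / 5855800.5 ≈ 1457842 mm ≈ 1460 m.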